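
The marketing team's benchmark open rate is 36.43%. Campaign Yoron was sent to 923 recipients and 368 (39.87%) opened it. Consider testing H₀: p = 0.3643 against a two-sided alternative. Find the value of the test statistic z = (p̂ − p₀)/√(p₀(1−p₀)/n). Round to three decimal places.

z = 2.172

p̂ = 368/923 = 0.39870.
Under H₀, SE = √(0.3643·0.6357/923) = √(0.000250905) = 0.01584.
z = (0.39870 − 0.3643)/0.01584 = 0.03440/0.01584 = 2.172.
Two-sided p-value ≈ 2·Φ(−2.172) = 0.0299.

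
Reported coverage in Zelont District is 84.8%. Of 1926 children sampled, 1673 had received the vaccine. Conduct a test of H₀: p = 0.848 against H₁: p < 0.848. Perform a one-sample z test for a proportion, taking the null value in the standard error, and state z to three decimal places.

z = 2.523

p̂ = 1673/1926 = 0.86864.
Under H₀, SE = √(0.848·0.152/1926) = √(6.69242e-05) = 0.00818.
z = (0.86864 − 0.848)/0.00818 = 0.02064/0.00818 = 2.523.
p-value = P(Z < 2.523) ≈ 0.9942.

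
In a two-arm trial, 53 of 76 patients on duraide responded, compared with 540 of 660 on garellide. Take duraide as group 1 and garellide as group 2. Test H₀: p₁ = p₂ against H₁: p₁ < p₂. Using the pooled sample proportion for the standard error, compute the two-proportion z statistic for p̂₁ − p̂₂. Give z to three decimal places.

p̂₁ = 53/76 = 0.69737, p̂₂ = 540/660 = 0.81818.
Pooled p̂ = (53+540)/(76+660) = 593/736 = 0.80571.
SE = √(0.156544 × 0.014673) = 0.04793.
z = (0.69737 − 0.81818)/0.04793 = -0.12081/0.04793 = -2.521.

z = -2.521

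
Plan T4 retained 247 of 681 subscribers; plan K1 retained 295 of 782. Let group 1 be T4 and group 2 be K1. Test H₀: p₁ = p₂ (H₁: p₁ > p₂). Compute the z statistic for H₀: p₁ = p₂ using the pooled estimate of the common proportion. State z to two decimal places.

z = -0.57

p̂₁ = 247/681 = 0.3627, p̂₂ = 295/782 = 0.3772.
Pooled p̂ = (247+295)/(681+782) = 542/1463 = 0.3705.
SE = √(p̂(1−p̂)(1/n₁+1/n₂)) = √(0.3705·0.6295·0.0027472) = √(0.000640709) = 0.0253.
z = (0.3627 − 0.3772)/0.0253 = -0.0145/0.0253 = -0.57.
p-value = P(Z > -0.574) ≈ 0.7171.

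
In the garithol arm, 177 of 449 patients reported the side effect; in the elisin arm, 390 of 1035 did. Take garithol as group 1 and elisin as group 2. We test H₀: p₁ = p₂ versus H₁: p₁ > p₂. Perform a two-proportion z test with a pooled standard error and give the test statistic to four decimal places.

z = 0.6336

p̂₁ = 177/449 = 0.394209, p̂₂ = 390/1035 = 0.376812.
Pooled p̂ = (177+390)/(449+1035) = 567/1484 = 0.382075.
SE = √(0.236094 × 0.00319336) = 0.027458.
z = (0.394209 − 0.376812)/0.027458 = 0.017397/0.027458 = 0.6336.
p-value = P(Z > 0.634) ≈ 0.2632.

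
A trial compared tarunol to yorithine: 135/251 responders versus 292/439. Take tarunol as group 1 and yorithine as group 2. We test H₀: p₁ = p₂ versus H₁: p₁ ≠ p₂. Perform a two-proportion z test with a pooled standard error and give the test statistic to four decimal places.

z = -3.3123

p̂₁ = 135/251 = 0.537849, p̂₂ = 292/439 = 0.665148.
Pooled p̂ = (135+292)/(251+439) = 427/690 = 0.618841.
SE = √(0.235877 × 0.00626197) = 0.038432.
z = (0.537849 − 0.665148)/0.038432 = -0.127299/0.038432 = -3.3123.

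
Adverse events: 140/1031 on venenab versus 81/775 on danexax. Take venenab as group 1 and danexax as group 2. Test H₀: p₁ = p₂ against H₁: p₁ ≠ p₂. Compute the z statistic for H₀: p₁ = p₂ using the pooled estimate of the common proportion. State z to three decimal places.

p̂₁ = 140/1031 = 0.13579, p̂₂ = 81/775 = 0.10452.
Pooled p̂ = (140+81)/(1031+775) = 221/1806 = 0.12237.
SE = √(p̂(1−p̂)(1/n₁+1/n₂)) = √(0.12237·0.87763·0.00226025) = √(0.000242741) = 0.01558.
z = (0.13579 − 0.10452)/0.01558 = 0.03127/0.01558 = 2.007.

z = 2.007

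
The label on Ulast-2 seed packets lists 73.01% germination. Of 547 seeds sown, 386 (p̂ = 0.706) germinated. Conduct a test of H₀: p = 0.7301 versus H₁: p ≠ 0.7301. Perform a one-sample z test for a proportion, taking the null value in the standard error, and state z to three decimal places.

p̂ = 386/547 ≈ 0.70567.
Under H₀, SE = √(0.7301·0.2699/547) = √(0.000360245) = 0.01898.
z = (0.70567 − 0.7301)/0.01898 = -0.02443/0.01898 = -1.287.
Two-sided p-value ≈ 2·Φ(−1.287) = 0.1980.

z = -1.287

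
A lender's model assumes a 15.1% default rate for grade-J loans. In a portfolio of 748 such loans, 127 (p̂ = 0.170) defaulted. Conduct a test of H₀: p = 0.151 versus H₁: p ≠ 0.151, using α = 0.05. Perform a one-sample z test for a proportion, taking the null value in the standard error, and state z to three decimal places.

z = 1.435

p̂ = 127/748 = 0.16979.
Standard error under H₀: √(0.151×0.849/748) = 0.01309.
z = (0.16979 − 0.151)/0.01309 = 0.01879/0.01309 = 1.435.
p-value = 2·P(Z > 1.435) ≈ 0.1513, so at α = 0.05 we fail to reject H₀.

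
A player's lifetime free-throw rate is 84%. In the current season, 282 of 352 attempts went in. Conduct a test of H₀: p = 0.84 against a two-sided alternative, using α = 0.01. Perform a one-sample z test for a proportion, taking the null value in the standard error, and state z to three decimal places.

z = -1.989

p̂ = 282/352 ≈ 0.80114.
Under H₀, SE = √(0.84·0.16/352) = √(0.000381818) = 0.01954.
z = (0.80114 − 0.84)/0.01954 = -0.03886/0.01954 = -1.989.
Two-sided p-value ≈ 2·Φ(−1.989) = 0.0467, so at α = 0.01 we fail to reject H₀.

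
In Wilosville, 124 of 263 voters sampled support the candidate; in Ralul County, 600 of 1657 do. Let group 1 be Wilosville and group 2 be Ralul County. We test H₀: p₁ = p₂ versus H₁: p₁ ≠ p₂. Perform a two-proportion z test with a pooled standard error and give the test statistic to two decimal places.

p̂₁ = 124/263 = 0.4715, p̂₂ = 600/1657 = 0.3621.
Pooled p̂ = (124+600)/(263+1657) = 724/1920 = 0.3771.
SE = √(0.234891 × 0.00440578) = 0.0322.
z = (0.4715 − 0.3621)/0.0322 = 0.1094/0.0322 = 3.40.

z = 3.40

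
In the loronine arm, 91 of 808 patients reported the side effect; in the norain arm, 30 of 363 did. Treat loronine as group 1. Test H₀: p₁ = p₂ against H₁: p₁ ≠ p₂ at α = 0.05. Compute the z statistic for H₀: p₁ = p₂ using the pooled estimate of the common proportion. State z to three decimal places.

p̂₁ = 91/808 ≈ 0.11262, p̂₂ = 30/363 ≈ 0.08264.
Pooled p̂ = (91+30)/(808+363) = 121/1171 = 0.10333.
SE = √(p̂(1−p̂)(1/n₁+1/n₂)) = √(0.10333·0.89667·0.00399244) = √(0.000369913) = 0.01923.
z = (0.11262 − 0.08264)/0.01923 = 0.02998/0.01923 = 1.559.
Two-sided p-value ≈ 2·Φ(−1.559) = 0.1191, so at α = 0.05 we fail to reject H₀.

z = 1.559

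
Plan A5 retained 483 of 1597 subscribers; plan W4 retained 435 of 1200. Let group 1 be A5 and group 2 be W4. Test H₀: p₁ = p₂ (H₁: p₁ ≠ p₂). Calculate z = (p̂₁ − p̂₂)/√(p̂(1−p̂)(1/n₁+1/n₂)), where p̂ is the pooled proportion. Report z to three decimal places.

p̂₁ = 483/1597 ≈ 0.30244, p̂₂ = 435/1200 ≈ 0.36250.
Pooled p̂ = (483+435)/(1597+1200) = 918/2797 = 0.32821.
SE = √(p̂(1−p̂)(1/n₁+1/n₂)) = √(0.32821·0.67179·0.00145951) = √(0.000321804) = 0.01794.
z = (0.30244 − 0.36250)/0.01794 = -0.06006/0.01794 = -3.348.

z = -3.348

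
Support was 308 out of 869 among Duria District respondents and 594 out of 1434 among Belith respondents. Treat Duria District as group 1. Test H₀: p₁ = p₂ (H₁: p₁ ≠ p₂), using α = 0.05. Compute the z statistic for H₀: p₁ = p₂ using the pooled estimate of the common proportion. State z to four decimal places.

z = -2.8496

p̂₁ = 308/869 ≈ 0.354430, p̂₂ = 594/1434 ≈ 0.414226.
Pooled p̂ = (308+594)/(869+1434) = 902/2303 = 0.391663.
SE = √(0.238263 × 0.0018481) = 0.020984.
z = (0.354430 − 0.414226)/0.020984 = -0.059796/0.020984 = -2.8496.
Two-sided p-value ≈ 2·Φ(−2.850) = 0.0044, so at α = 0.05 we reject H₀.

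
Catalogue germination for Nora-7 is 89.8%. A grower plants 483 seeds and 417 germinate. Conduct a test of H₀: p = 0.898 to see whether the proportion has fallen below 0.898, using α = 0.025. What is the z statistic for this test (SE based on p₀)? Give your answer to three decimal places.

p̂ = 417/483 ≈ 0.86335.
SE = √(p₀(1−p₀)/n) = √(0.091596/483) = 0.01377.
z = (0.86335 − 0.898)/0.01377 = -0.03465/0.01377 = -2.516.
p-value = P(Z < -2.516) ≈ 0.0059; since p < α = 0.025, reject H₀.

z = -2.516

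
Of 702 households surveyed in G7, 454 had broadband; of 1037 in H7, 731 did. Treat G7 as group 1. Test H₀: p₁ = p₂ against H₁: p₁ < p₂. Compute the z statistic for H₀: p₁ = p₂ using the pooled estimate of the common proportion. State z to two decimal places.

p̂₁ = 454/702 = 0.64672, p̂₂ = 731/1037 = 0.70492.
Pooled p̂ = (454+731)/(702+1037) = 1185/1739 = 0.68143.
SE = √(p̂(1−p̂)(1/n₁+1/n₂)) = √(0.68143·0.31857·0.00238882) = √(0.000518576) = 0.02277.
z = (0.64672 − 0.70492)/0.02277 = -0.05820/0.02277 = -2.56.

z = -2.56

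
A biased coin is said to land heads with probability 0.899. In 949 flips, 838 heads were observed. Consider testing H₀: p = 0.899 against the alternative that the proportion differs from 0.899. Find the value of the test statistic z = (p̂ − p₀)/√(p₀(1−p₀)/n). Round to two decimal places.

p̂ = 838/949 = 0.8830.
Under H₀, SE = √(0.899·0.101/949) = √(9.56786e-05) = 0.0098.
z = (0.8830 − 0.899)/0.0098 = -0.0160/0.0098 = -1.63.

z = -1.63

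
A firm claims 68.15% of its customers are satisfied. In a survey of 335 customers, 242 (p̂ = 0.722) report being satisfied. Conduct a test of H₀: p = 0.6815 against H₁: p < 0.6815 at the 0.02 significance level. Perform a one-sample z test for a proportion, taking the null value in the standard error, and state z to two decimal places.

p̂ = 242/335 ≈ 0.72239.
Standard error under H₀: √(0.6815×0.3185/335) = 0.02545.
z = (0.72239 − 0.6815)/0.02545 = 0.04089/0.02545 = 1.61.
p-value = P(Z < 1.606) ≈ 0.9459, so at α = 0.02 we fail to reject H₀.

z = 1.61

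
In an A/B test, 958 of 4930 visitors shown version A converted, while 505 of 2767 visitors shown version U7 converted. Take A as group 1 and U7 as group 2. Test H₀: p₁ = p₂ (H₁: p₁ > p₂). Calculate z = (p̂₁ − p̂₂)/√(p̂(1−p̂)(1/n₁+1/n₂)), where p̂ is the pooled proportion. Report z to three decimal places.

z = 1.267

p̂₁ = 958/4930 = 0.19432, p̂₂ = 505/2767 = 0.18251.
Pooled p̂ = (958+505)/(4930+2767) = 1463/7697 = 0.19007.
SE = √(0.153946 × 0.000564242) = 0.00932.
z = (0.19432 − 0.18251)/0.00932 = 0.01181/0.00932 = 1.267.
p-value = P(Z > 1.267) ≈ 0.1025.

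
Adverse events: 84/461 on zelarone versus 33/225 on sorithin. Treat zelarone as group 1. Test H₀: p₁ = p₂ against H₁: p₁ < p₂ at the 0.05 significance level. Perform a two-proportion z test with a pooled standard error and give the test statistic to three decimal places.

p̂₁ = 84/461 ≈ 0.18221, p̂₂ = 33/225 ≈ 0.14667.
Pooled p̂ = (84+33)/(461+225) = 117/686 = 0.17055.
SE = √(0.141465 × 0.00661364) = 0.03059.
z = (0.18221 − 0.14667)/0.03059 = 0.03554/0.03059 = 1.162.
p-value = P(Z < 1.162) ≈ 0.8774, so at α = 0.05 we fail to reject H₀.

z = 1.162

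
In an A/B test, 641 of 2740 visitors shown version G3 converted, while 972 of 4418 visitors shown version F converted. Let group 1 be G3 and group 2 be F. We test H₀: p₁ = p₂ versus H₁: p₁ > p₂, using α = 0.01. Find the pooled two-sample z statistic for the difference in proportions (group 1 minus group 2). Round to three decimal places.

z = 1.371

p̂₁ = 641/2740 = 0.23394, p̂₂ = 972/4418 = 0.22001.
Pooled p̂ = (641+972)/(2740+4418) = 1613/7158 = 0.22534.
SE = √(0.174563 × 0.00059131) = 0.01016.
z = (0.23394 − 0.22001)/0.01016 = 0.01393/0.01016 = 1.371.
p-value = P(Z > 1.371) ≈ 0.0851. With α = 0.01, fail to reject H₀.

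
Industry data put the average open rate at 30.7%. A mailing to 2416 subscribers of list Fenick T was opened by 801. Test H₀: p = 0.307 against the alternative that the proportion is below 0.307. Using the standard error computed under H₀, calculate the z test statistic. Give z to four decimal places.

p̂ = 801/2416 = 0.331540.
Standard error under H₀: √(0.307×0.693/2416) = 0.009384.
z = (0.331540 − 0.307)/0.009384 = 0.024540/0.009384 = 2.6151.

z = 2.6151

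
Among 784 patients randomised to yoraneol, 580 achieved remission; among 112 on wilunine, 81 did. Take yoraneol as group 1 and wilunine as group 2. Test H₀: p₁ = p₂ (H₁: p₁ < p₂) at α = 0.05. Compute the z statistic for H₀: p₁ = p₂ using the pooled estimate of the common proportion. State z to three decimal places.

p̂₁ = 580/784 = 0.73980, p̂₂ = 81/112 = 0.72321.
Pooled p̂ = (580+81)/(784+112) = 661/896 = 0.73772.
SE = √(0.193488 × 0.0102041) = 0.04443.
z = (0.73980 − 0.72321)/0.04443 = 0.01659/0.04443 = 0.373.
p-value = P(Z < 0.373) ≈ 0.6455, so at α = 0.05 we fail to reject H₀.

z = 0.373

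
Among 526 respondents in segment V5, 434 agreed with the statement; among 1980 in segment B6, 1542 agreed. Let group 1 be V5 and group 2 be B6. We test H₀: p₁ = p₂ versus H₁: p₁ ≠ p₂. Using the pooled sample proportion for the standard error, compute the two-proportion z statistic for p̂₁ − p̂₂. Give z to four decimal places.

z = 2.3117

p̂₁ = 434/526 = 0.825095, p̂₂ = 1542/1980 = 0.778788.
Pooled p̂ = (434+1542)/(526+1980) = 1976/2506 = 0.788508.
SE = √(0.166763 × 0.00240619) = 0.020032.
z = (0.825095 − 0.778788)/0.020032 = 0.046307/0.020032 = 2.3117.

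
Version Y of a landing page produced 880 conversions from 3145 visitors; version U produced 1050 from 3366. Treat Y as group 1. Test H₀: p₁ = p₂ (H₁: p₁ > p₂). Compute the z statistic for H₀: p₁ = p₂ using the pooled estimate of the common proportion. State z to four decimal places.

p̂₁ = 880/3145 ≈ 0.279809, p̂₂ = 1050/3366 ≈ 0.311943.
Pooled p̂ = (880+1050)/(3145+3366) = 1930/6511 = 0.296421.
SE = √(p̂(1−p̂)(1/n₁+1/n₂)) = √(0.296421·0.703579·0.000615054) = √(0.000128273) = 0.011326.
z = (0.279809 − 0.311943)/0.011326 = -0.032134/0.011326 = -2.8372.
p-value = P(Z > -2.837) ≈ 0.9977.

z = -2.8372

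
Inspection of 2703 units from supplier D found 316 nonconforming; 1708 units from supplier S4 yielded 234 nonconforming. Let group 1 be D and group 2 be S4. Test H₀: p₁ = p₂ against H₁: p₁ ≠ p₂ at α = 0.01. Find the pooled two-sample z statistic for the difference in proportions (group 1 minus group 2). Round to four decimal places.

z = -1.9679

p̂₁ = 316/2703 ≈ 0.1169071, p̂₂ = 234/1708 ≈ 0.1370023.
Pooled p̂ = (316+234)/(2703+1708) = 550/4411 = 0.1246883.
SE = √(p̂(1−p̂)(1/n₁+1/n₂)) = √(0.1246883·0.8753117·0.000955439) = √(0.000104278) = 0.0102116.
z = (0.1169071 − 0.1370023)/0.0102116 = -0.0200952/0.0102116 = -1.9679.
p-value = 2·P(Z > 1.968) ≈ 0.0491, so at α = 0.01 we fail to reject H₀.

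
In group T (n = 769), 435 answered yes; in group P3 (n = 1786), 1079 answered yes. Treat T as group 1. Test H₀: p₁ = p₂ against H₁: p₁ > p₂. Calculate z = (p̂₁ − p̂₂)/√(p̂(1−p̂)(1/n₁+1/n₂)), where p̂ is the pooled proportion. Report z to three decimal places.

z = -1.815

p̂₁ = 435/769 = 0.56567, p̂₂ = 1079/1786 = 0.60414.
Pooled p̂ = (435+1079)/(769+1786) = 1514/2555 = 0.59256.
SE = √(p̂(1−p̂)(1/n₁+1/n₂)) = √(0.59256·0.40744·0.0018603) = √(0.000449136) = 0.02119.
z = (0.56567 − 0.60414)/0.02119 = -0.03847/0.02119 = -1.815.
p-value = P(Z > -1.815) ≈ 0.9653.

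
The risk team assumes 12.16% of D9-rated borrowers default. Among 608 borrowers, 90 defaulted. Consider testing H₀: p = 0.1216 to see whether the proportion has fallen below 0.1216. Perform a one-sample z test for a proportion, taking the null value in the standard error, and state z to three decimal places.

p̂ = 90/608 ≈ 0.148026.
SE = √(p₀(1−p₀)/n) = √(0.10681/608) = 0.013254.
z = (0.148026 − 0.1216)/0.013254 = 0.026426/0.013254 = 1.994.

z = 1.994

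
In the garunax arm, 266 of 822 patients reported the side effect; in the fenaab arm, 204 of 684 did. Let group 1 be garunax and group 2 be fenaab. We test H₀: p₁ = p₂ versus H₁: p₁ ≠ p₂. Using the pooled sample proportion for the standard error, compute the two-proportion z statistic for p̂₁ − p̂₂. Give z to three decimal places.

p̂₁ = 266/822 ≈ 0.32360, p̂₂ = 204/684 ≈ 0.29825.
Pooled p̂ = (266+204)/(822+684) = 470/1506 = 0.31208.
SE = √(p̂(1−p̂)(1/n₁+1/n₂)) = √(0.31208·0.68792·0.00267853) = √(0.000575049) = 0.02398.
z = (0.32360 − 0.29825)/0.02398 = 0.02535/0.02398 = 1.057.

z = 1.057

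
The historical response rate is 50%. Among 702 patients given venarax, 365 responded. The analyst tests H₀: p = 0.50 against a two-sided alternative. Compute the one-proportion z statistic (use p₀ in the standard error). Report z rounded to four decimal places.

p̂ = 365/702 ≈ 0.519943.
SE = √(p₀(1−p₀)/n) = √(0.25/702) = 0.018871.
z = (0.519943 − 0.5)/0.018871 = 0.019943/0.018871 = 1.0568.
p-value = 2·P(Z > 1.057) ≈ 0.2906.

z = 1.0568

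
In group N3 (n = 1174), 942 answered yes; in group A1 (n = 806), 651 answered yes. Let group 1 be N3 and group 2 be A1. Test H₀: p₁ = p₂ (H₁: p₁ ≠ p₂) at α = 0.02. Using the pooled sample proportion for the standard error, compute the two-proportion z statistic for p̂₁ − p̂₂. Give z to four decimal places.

z = -0.2926

p̂₁ = 942/1174 ≈ 0.802385, p̂₂ = 651/806 ≈ 0.807692.
Pooled p̂ = (942+651)/(1174+806) = 1593/1980 = 0.804545.
SE = √(p̂(1−p̂)(1/n₁+1/n₂)) = √(0.804545·0.195455·0.00209248) = √(0.000329047) = 0.018140.
z = (0.802385 − 0.807692)/0.018140 = -0.005307/0.018140 = -0.2926.
p-value = 2·P(Z > 0.293) ≈ 0.7698; since p > α = 0.02, fail to reject H₀.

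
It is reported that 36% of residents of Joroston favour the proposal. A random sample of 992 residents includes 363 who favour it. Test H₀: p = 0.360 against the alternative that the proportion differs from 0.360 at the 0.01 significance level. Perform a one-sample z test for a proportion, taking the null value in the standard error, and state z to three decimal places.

p̂ = 363/992 = 0.36593.
SE = √(p₀(1−p₀)/n) = √(0.2304/992) = 0.01524.
z = (0.36593 − 0.36)/0.01524 = 0.00593/0.01524 = 0.389.
p-value = 2·P(Z > 0.389) ≈ 0.6973, so at α = 0.01 we fail to reject H₀.

z = 0.389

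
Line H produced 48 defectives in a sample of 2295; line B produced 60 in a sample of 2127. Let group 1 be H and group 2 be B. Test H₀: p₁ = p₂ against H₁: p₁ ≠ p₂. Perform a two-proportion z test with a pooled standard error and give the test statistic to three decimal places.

p̂₁ = 48/2295 ≈ 0.020915, p̂₂ = 60/2127 ≈ 0.028209.
Pooled p̂ = (48+60)/(2295+2127) = 108/4422 = 0.024423.
SE = √(0.0238268 × 0.000905876) = 0.004646.
z = (0.020915 − 0.028209)/0.004646 = -0.007294/0.004646 = -1.570.

z = -1.570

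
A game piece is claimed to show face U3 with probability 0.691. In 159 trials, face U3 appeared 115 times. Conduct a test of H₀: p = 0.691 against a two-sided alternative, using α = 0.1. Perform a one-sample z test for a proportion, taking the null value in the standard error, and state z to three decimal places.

p̂ = 115/159 = 0.723270.
SE = √(p₀(1−p₀)/n) = √(0.21352/159) = 0.036645.
z = (0.723270 − 0.691)/0.036645 = 0.032270/0.036645 = 0.881.
Two-sided p-value ≈ 2·Φ(−0.881) = 0.3785. With α = 0.1, fail to reject H₀.

z = 0.881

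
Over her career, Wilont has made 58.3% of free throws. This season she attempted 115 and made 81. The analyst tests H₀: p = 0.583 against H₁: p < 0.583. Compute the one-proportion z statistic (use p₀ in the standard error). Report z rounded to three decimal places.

p̂ = 81/115 = 0.70435.
Under H₀, SE = √(0.583·0.417/115) = √(0.00211401) = 0.04598.
z = (0.70435 − 0.583)/0.04598 = 0.12135/0.04598 = 2.639.
p-value = P(Z < 2.639) ≈ 0.9958.

z = 2.639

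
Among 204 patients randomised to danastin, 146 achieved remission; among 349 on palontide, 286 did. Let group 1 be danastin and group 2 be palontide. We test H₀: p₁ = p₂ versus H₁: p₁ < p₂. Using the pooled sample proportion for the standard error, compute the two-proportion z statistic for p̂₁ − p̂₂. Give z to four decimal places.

p̂₁ = 146/204 = 0.715686, p̂₂ = 286/349 = 0.819484.
Pooled p̂ = (146+286)/(204+349) = 432/553 = 0.781193.
SE = √(p̂(1−p̂)(1/n₁+1/n₂)) = √(0.781193·0.218807·0.00776729) = √(0.00132766) = 0.036437.
z = (0.715686 − 0.819484)/0.036437 = -0.103798/0.036437 = -2.8487.
p-value = P(Z < -2.849) ≈ 0.0022.

z = -2.8487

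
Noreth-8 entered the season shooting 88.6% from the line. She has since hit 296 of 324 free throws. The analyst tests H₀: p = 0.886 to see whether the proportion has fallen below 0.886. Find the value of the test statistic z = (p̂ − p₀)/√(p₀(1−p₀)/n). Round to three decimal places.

z = 1.562

p̂ = 296/324 = 0.91358.
SE = √(p₀(1−p₀)/n) = √(0.101/324) = 0.01766.
z = (0.91358 − 0.886)/0.01766 = 0.02758/0.01766 = 1.562.
p-value = P(Z < 1.562) ≈ 0.9409.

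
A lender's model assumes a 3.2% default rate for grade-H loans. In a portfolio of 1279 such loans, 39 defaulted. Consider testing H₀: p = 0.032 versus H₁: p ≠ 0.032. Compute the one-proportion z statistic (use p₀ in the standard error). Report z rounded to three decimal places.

z = -0.306

p̂ = 39/1279 ≈ 0.030493.
Standard error under H₀: √(0.032×0.968/1279) = 0.004921.
z = (0.030493 − 0.032)/0.004921 = -0.001507/0.004921 = -0.306.
p-value = 2·P(Z > 0.306) ≈ 0.7594.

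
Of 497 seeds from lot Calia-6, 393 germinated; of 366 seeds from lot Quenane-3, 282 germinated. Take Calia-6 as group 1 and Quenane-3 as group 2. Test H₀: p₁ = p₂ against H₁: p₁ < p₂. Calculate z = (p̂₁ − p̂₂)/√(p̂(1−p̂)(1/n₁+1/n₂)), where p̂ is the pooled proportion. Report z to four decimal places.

z = 0.7123

p̂₁ = 393/497 ≈ 0.790744, p̂₂ = 282/366 ≈ 0.770492.
Pooled p̂ = (393+282)/(497+366) = 675/863 = 0.782155.
SE = √(0.170388 × 0.00474431) = 0.028432.
z = (0.790744 − 0.770492)/0.028432 = 0.020252/0.028432 = 0.7123.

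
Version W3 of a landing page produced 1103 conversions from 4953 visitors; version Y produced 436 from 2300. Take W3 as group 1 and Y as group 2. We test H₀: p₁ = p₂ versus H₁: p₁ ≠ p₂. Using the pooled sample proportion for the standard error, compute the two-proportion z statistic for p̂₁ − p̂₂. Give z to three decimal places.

z = 3.211

p̂₁ = 1103/4953 ≈ 0.222693, p̂₂ = 436/2300 ≈ 0.189565.
Pooled p̂ = (1103+436)/(4953+2300) = 1539/7253 = 0.212188.
SE = √(0.167164 × 0.00063668) = 0.010317.
z = (0.222693 − 0.189565)/0.010317 = 0.033128/0.010317 = 3.211.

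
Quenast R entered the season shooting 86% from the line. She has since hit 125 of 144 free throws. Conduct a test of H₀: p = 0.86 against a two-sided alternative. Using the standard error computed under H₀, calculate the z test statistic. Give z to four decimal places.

z = 0.2786

p̂ = 125/144 = 0.868056.
Standard error under H₀: √(0.86×0.14/144) = 0.028916.
z = (0.868056 − 0.86)/0.028916 = 0.008056/0.028916 = 0.2786.
Two-sided p-value ≈ 2·Φ(−0.279) = 0.7806.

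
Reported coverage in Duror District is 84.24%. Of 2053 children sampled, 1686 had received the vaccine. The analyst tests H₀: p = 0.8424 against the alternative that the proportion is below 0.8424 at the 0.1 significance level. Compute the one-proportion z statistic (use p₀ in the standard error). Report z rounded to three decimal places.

p̂ = 1686/2053 = 0.82124.
Standard error under H₀: √(0.8424×0.1576/2053) = 0.00804.
z = (0.82124 − 0.8424)/0.00804 = -0.02116/0.00804 = -2.632.
p-value = P(Z < -2.632) ≈ 0.0042; since p < α = 0.1, reject H₀.

z = -2.632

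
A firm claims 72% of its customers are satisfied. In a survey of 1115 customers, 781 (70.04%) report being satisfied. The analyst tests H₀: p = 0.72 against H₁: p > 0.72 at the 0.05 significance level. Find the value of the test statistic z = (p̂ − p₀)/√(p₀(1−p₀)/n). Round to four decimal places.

z = -1.4540

p̂ = 781/1115 = 0.7004484.
Standard error under H₀: √(0.72×0.28/1115) = 0.0134465.
z = (0.7004484 − 0.72)/0.0134465 = -0.0195516/0.0134465 = -1.4540.
p-value = P(Z > -1.454) ≈ 0.9270. With α = 0.05, fail to reject H₀.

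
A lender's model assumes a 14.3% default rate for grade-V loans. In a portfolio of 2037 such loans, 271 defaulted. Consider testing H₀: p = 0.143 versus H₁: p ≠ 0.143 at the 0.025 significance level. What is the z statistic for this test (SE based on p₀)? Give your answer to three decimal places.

p̂ = 271/2037 ≈ 0.13304.
Under H₀, SE = √(0.143·0.857/2037) = √(6.01625e-05) = 0.00776.
z = (0.13304 − 0.143)/0.00776 = -0.00996/0.00776 = -1.284.
p-value = 2·P(Z > 1.284) ≈ 0.1991. With α = 0.025, fail to reject H₀.

z = -1.284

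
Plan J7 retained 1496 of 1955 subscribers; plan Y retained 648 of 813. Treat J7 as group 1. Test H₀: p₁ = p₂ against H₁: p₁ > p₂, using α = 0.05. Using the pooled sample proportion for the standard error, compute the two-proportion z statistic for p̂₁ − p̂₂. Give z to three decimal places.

p̂₁ = 1496/1955 ≈ 0.76522, p̂₂ = 648/813 ≈ 0.79705.
Pooled p̂ = (1496+648)/(1955+813) = 2144/2768 = 0.77457.
SE = √(0.174613 × 0.00174152) = 0.01744.
z = (0.76522 − 0.79705)/0.01744 = -0.03183/0.01744 = -1.825.
p-value = P(Z > -1.825) ≈ 0.9660. With α = 0.05, fail to reject H₀.

z = -1.825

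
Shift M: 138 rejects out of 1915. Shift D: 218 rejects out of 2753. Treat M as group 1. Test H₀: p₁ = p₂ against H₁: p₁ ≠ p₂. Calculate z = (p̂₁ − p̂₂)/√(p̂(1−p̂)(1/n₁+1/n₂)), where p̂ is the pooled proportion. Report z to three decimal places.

z = -0.902

p̂₁ = 138/1915 ≈ 0.072063, p̂₂ = 218/2753 ≈ 0.079186.
Pooled p̂ = (138+218)/(1915+2753) = 356/4668 = 0.076264.
SE = √(0.0704477 × 0.000885433) = 0.007898.
z = (0.072063 − 0.079186)/0.007898 = -0.007123/0.007898 = -0.902.
Two-sided p-value ≈ 2·Φ(−0.902) = 0.3671.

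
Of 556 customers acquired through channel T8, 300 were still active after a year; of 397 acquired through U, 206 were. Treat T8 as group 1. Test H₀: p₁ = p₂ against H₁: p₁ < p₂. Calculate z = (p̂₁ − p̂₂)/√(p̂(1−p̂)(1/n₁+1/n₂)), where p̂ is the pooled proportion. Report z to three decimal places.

z = 0.631

p̂₁ = 300/556 = 0.53957, p̂₂ = 206/397 = 0.51889.
Pooled p̂ = (300+206)/(556+397) = 506/953 = 0.53095.
SE = √(0.249042 × 0.00431745) = 0.03279.
z = (0.53957 − 0.51889)/0.03279 = 0.02068/0.03279 = 0.631.
p-value = P(Z < 0.631) ≈ 0.7358.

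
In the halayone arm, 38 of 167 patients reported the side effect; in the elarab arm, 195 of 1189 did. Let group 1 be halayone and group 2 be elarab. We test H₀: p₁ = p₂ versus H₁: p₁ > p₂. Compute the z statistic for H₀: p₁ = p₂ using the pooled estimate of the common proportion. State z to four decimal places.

p̂₁ = 38/167 ≈ 0.227545, p̂₂ = 195/1189 ≈ 0.164003.
Pooled p̂ = (38+195)/(167+1189) = 233/1356 = 0.171829.
SE = √(p̂(1−p̂)(1/n₁+1/n₂)) = √(0.171829·0.828171·0.00682907) = √(0.000971802) = 0.031174.
z = (0.227545 − 0.164003)/0.031174 = 0.063542/0.031174 = 2.0383.

z = 2.0383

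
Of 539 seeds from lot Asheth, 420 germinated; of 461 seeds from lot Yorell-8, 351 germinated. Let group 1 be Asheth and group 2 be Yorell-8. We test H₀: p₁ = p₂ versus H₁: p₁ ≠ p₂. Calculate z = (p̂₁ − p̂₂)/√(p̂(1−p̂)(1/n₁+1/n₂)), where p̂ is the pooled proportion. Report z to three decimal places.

z = 0.669

p̂₁ = 420/539 ≈ 0.77922, p̂₂ = 351/461 ≈ 0.76139.
Pooled p̂ = (420+351)/(539+461) = 771/1000 = 0.77100.
SE = √(0.176559 × 0.00402448) = 0.02666.
z = (0.77922 − 0.76139)/0.02666 = 0.01783/0.02666 = 0.669.
Two-sided p-value ≈ 2·Φ(−0.669) = 0.5035.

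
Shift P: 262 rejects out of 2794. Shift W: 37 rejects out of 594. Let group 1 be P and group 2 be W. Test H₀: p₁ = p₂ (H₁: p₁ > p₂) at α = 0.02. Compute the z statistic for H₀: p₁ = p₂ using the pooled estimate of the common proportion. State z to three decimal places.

z = 2.456

p̂₁ = 262/2794 = 0.09377, p̂₂ = 37/594 = 0.06229.
Pooled p̂ = (262+37)/(2794+594) = 299/3388 = 0.08825.
SE = √(0.0804641 × 0.00204141) = 0.01282.
z = (0.09377 − 0.06229)/0.01282 = 0.03148/0.01282 = 2.456.
p-value = P(Z > 2.456) ≈ 0.0070, so at α = 0.02 we reject H₀.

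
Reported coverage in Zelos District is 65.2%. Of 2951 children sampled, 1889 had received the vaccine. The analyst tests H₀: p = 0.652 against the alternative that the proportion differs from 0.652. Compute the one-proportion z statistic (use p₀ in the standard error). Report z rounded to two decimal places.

p̂ = 1889/2951 ≈ 0.6401.
SE = √(p₀(1−p₀)/n) = √(0.2269/2951) = 0.0088.
z = (0.6401 − 0.652)/0.0088 = -0.0119/0.0088 = -1.35.
p-value = 2·P(Z > 1.355) ≈ 0.1755.

z = -1.35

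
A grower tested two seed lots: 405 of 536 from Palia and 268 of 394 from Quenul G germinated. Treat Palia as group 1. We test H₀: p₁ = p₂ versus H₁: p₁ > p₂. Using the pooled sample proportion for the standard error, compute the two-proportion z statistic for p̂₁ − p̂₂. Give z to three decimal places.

z = 2.541

p̂₁ = 405/536 = 0.755597, p̂₂ = 268/394 = 0.680203.
Pooled p̂ = (405+268)/(536+394) = 673/930 = 0.723656.
SE = √(0.199978 × 0.00440374) = 0.029676.
z = (0.755597 − 0.680203)/0.029676 = 0.075394/0.029676 = 2.541.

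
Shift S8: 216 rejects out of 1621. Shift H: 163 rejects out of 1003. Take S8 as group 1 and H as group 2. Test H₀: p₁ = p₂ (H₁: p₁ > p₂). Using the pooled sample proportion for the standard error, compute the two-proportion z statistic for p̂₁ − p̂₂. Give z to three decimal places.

z = -2.072

p̂₁ = 216/1621 ≈ 0.13325, p̂₂ = 163/1003 ≈ 0.16251.
Pooled p̂ = (216+163)/(1621+1003) = 379/2624 = 0.14444.
SE = √(0.123574 × 0.00161391) = 0.01412.
z = (0.13325 − 0.16251)/0.01412 = -0.02926/0.01412 = -2.072.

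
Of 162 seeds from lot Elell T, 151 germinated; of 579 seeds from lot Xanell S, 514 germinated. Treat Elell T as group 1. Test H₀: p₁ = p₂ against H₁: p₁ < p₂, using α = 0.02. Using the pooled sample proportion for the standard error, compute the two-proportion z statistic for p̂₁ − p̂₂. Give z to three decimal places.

z = 1.645

p̂₁ = 151/162 ≈ 0.93210, p̂₂ = 514/579 ≈ 0.88774.
Pooled p̂ = (151+514)/(162+579) = 665/741 = 0.89744.
SE = √(p̂(1−p̂)(1/n₁+1/n₂)) = √(0.89744·0.10256·0.00789996) = √(0.000727149) = 0.02697.
z = (0.93210 − 0.88774)/0.02697 = 0.04436/0.02697 = 1.645.
p-value = P(Z < 1.645) ≈ 0.9500, so at α = 0.02 we fail to reject H₀.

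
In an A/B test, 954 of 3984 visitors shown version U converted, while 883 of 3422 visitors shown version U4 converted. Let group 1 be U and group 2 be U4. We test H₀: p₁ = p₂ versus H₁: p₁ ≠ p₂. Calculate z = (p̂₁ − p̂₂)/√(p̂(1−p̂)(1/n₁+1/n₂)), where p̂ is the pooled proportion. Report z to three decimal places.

z = -1.846

p̂₁ = 954/3984 ≈ 0.239458, p̂₂ = 883/3422 ≈ 0.258036.
Pooled p̂ = (954+883)/(3984+3422) = 1837/7406 = 0.248042.
SE = √(p̂(1−p̂)(1/n₁+1/n₂)) = √(0.248042·0.751958·0.000543231) = √(0.000101322) = 0.010066.
z = (0.239458 − 0.258036)/0.010066 = -0.018578/0.010066 = -1.846.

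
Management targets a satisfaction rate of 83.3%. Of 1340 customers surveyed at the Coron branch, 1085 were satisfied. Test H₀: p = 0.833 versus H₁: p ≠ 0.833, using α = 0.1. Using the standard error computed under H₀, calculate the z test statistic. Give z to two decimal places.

p̂ = 1085/1340 = 0.80970.
Under H₀, SE = √(0.833·0.167/1340) = √(0.000103814) = 0.01019.
z = (0.80970 − 0.833)/0.01019 = -0.02330/0.01019 = -2.29.
p-value = 2·P(Z > 2.287) ≈ 0.0222. With α = 0.1, reject H₀.

z = -2.29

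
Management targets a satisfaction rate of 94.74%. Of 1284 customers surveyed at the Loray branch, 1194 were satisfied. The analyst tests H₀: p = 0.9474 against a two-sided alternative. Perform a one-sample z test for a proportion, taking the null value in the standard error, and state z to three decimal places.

p̂ = 1194/1284 = 0.929907.
Standard error under H₀: √(0.9474×0.0526/1284) = 0.006230.
z = (0.929907 − 0.9474)/0.006230 = -0.017493/0.006230 = -2.808.

z = -2.808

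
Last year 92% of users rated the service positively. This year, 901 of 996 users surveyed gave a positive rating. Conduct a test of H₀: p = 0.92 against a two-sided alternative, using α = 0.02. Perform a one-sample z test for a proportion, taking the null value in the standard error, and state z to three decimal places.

p̂ = 901/996 ≈ 0.904618.
Standard error under H₀: √(0.92×0.08/996) = 0.008596.
z = (0.904618 − 0.92)/0.008596 = -0.015382/0.008596 = -1.789.
p-value = 2·P(Z > 1.789) ≈ 0.0736; since p > α = 0.02, fail to reject H₀.

z = -1.789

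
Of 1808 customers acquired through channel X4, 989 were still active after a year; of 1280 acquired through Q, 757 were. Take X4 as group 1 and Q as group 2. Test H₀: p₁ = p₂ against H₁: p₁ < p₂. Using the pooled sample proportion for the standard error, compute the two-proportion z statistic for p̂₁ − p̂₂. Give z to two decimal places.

z = -2.45

p̂₁ = 989/1808 ≈ 0.5470, p̂₂ = 757/1280 ≈ 0.5914.
Pooled p̂ = (989+757)/(1808+1280) = 1746/3088 = 0.5654.
SE = √(0.245721 × 0.00133435) = 0.0181.
z = (0.5470 − 0.5914)/0.0181 = -0.0444/0.0181 = -2.45.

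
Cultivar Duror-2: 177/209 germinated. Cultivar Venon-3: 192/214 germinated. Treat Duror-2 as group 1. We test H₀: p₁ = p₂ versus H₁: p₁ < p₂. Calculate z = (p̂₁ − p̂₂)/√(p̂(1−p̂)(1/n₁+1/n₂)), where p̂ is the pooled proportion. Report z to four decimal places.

z = -1.5501

p̂₁ = 177/209 ≈ 0.846890, p̂₂ = 192/214 ≈ 0.897196.
Pooled p̂ = (177+192)/(209+214) = 369/423 = 0.872340.
SE = √(p̂(1−p̂)(1/n₁+1/n₂)) = √(0.872340·0.127660·0.00945759) = √(0.00105322) = 0.032453.
z = (0.846890 − 0.897196)/0.032453 = -0.050306/0.032453 = -1.5501.
p-value = P(Z < -1.550) ≈ 0.0606.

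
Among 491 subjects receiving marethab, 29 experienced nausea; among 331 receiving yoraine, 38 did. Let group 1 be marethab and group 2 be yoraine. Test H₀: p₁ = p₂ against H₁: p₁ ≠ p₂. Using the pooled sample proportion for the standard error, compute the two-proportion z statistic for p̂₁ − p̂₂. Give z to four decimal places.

p̂₁ = 29/491 = 0.059063, p̂₂ = 38/331 = 0.114804.
Pooled p̂ = (29+38)/(491+331) = 67/822 = 0.081509.
SE = √(p̂(1−p̂)(1/n₁+1/n₂)) = √(0.081509·0.918491·0.00505781) = √(0.000378652) = 0.019459.
z = (0.059063 − 0.114804)/0.019459 = -0.055741/0.019459 = -2.8645.

z = -2.8645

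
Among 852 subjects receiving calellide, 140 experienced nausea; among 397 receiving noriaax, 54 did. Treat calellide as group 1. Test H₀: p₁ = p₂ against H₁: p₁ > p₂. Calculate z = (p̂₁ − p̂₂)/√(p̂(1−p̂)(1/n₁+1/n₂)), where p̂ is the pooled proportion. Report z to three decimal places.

z = 1.286

p̂₁ = 140/852 = 0.16432, p̂₂ = 54/397 = 0.13602.
Pooled p̂ = (140+54)/(852+397) = 194/1249 = 0.15532.
SE = √(p̂(1−p̂)(1/n₁+1/n₂)) = √(0.15532·0.84468·0.0036926) = √(0.000484464) = 0.02201.
z = (0.16432 − 0.13602)/0.02201 = 0.02830/0.02201 = 1.286.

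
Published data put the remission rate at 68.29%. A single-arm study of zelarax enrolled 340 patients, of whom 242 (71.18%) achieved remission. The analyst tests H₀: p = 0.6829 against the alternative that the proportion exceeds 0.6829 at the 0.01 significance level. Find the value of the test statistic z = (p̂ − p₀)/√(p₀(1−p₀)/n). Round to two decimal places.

p̂ = 242/340 ≈ 0.71176.
SE = √(p₀(1−p₀)/n) = √(0.21655/340) = 0.02524.
z = (0.71176 − 0.6829)/0.02524 = 0.02886/0.02524 = 1.14.
p-value = P(Z > 1.144) ≈ 0.1264; since p > α = 0.01, fail to reject H₀.

z = 1.14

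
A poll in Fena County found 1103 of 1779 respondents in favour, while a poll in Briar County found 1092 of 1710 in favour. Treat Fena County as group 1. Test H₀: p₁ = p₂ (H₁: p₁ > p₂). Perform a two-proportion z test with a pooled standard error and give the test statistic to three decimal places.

z = -1.136

p̂₁ = 1103/1779 = 0.62001, p̂₂ = 1092/1710 = 0.63860.
Pooled p̂ = (1103+1092)/(1779+1710) = 2195/3489 = 0.62912.
SE = √(p̂(1−p̂)(1/n₁+1/n₂)) = √(0.62912·0.37088·0.00114691) = √(0.000267606) = 0.01636.
z = (0.62001 − 0.63860)/0.01636 = -0.01859/0.01636 = -1.136.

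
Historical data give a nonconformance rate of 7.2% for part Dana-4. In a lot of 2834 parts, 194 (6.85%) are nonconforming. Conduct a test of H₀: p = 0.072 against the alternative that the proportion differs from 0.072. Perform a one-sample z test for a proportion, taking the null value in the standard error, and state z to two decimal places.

z = -0.73

p̂ = 194/2834 ≈ 0.06845.
SE = √(p₀(1−p₀)/n) = √(0.066816/2834) = 0.00486.
z = (0.06845 − 0.072)/0.00486 = -0.00355/0.00486 = -0.73.
Two-sided p-value ≈ 2·Φ(−0.730) = 0.4653.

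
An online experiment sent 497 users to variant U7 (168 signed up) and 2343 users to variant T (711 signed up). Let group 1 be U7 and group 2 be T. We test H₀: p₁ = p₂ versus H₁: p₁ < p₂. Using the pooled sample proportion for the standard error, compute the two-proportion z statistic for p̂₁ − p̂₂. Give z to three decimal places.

p̂₁ = 168/497 = 0.33803, p̂₂ = 711/2343 = 0.30346.
Pooled p̂ = (168+711)/(497+2343) = 879/2840 = 0.30951.
SE = √(p̂(1−p̂)(1/n₁+1/n₂)) = √(0.30951·0.69049·0.00243888) = √(0.000521218) = 0.02283.
z = (0.33803 − 0.30346)/0.02283 = 0.03457/0.02283 = 1.514.

z = 1.514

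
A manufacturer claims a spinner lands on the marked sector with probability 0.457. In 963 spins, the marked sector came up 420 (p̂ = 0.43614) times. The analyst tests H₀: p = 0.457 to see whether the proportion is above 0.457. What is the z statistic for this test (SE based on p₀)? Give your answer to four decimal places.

p̂ = 420/963 ≈ 0.4361371.
Standard error under H₀: √(0.457×0.543/963) = 0.0160526.
z = (0.4361371 − 0.457)/0.0160526 = -0.0208629/0.0160526 = -1.2997.
p-value = P(Z > -1.300) ≈ 0.9031.

z = -1.2997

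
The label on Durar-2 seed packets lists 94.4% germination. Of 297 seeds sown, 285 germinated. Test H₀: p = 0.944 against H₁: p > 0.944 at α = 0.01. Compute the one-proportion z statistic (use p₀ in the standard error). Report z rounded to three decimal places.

p̂ = 285/297 ≈ 0.95960.
Standard error under H₀: √(0.944×0.056/297) = 0.01334.
z = (0.95960 − 0.944)/0.01334 = 0.01560/0.01334 = 1.169.
p-value = P(Z > 1.169) ≈ 0.1212; since p > α = 0.01, fail to reject H₀.

z = 1.169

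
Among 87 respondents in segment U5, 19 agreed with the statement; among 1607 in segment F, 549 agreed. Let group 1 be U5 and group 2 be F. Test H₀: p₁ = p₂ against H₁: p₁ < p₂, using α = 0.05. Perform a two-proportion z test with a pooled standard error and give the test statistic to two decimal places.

p̂₁ = 19/87 ≈ 0.2184, p̂₂ = 549/1607 ≈ 0.3416.
Pooled p̂ = (19+549)/(87+1607) = 568/1694 = 0.3353.
SE = √(p̂(1−p̂)(1/n₁+1/n₂)) = √(0.3353·0.6647·0.0121165) = √(0.00270046) = 0.0520.
z = (0.2184 − 0.3416)/0.0520 = -0.1232/0.0520 = -2.37.
p-value = P(Z < -2.372) ≈ 0.0089; since p < α = 0.05, reject H₀.

z = -2.37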